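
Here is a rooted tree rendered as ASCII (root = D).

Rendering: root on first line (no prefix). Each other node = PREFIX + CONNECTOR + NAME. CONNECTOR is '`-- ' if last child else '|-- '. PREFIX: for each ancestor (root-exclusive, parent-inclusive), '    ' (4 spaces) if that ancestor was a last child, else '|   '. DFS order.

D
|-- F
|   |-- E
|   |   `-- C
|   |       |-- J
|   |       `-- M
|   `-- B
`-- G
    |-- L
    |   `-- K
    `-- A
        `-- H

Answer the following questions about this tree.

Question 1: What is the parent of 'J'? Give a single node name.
Answer: C

Derivation:
Scan adjacency: J appears as child of C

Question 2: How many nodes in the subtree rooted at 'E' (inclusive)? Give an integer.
Subtree rooted at E contains: C, E, J, M
Count = 4

Answer: 4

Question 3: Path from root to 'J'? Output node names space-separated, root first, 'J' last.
Walk down from root: D -> F -> E -> C -> J

Answer: D F E C J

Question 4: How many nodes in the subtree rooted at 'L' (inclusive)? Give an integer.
Subtree rooted at L contains: K, L
Count = 2

Answer: 2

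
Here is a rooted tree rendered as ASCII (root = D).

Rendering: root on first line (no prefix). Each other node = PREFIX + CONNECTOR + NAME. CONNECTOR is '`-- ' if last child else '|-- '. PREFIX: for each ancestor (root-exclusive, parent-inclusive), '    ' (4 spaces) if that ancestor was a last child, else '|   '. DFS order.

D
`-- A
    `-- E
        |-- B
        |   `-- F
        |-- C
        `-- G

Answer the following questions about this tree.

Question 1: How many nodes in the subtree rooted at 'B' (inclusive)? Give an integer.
Answer: 2

Derivation:
Subtree rooted at B contains: B, F
Count = 2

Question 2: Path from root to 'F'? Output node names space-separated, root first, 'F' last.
Answer: D A E B F

Derivation:
Walk down from root: D -> A -> E -> B -> F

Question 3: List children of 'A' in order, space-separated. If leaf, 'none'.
Answer: E

Derivation:
Node A's children (from adjacency): E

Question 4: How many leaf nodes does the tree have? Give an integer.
Answer: 3

Derivation:
Leaves (nodes with no children): C, F, G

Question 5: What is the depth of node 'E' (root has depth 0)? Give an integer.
Path from root to E: D -> A -> E
Depth = number of edges = 2

Answer: 2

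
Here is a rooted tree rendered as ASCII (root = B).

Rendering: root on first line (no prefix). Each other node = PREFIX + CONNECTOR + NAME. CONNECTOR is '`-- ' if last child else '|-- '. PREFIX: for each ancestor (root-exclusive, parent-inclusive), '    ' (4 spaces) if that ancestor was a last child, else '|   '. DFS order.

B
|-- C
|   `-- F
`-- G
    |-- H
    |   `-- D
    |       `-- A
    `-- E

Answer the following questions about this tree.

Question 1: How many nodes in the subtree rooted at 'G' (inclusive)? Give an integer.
Subtree rooted at G contains: A, D, E, G, H
Count = 5

Answer: 5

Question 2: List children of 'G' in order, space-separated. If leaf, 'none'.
Answer: H E

Derivation:
Node G's children (from adjacency): H, E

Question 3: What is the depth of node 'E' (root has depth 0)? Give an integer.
Answer: 2

Derivation:
Path from root to E: B -> G -> E
Depth = number of edges = 2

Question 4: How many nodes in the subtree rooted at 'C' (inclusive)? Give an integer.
Subtree rooted at C contains: C, F
Count = 2

Answer: 2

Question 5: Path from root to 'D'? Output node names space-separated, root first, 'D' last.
Answer: B G H D

Derivation:
Walk down from root: B -> G -> H -> D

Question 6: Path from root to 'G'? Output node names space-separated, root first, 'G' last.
Answer: B G

Derivation:
Walk down from root: B -> G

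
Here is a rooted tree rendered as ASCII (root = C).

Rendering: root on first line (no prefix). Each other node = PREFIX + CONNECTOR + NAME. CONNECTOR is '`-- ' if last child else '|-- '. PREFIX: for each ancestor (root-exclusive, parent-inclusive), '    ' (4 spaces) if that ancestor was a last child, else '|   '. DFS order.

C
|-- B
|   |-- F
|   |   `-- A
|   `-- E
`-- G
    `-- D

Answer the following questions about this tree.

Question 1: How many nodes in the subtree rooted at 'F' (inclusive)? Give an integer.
Answer: 2

Derivation:
Subtree rooted at F contains: A, F
Count = 2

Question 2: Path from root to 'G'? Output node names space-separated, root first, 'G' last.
Walk down from root: C -> G

Answer: C G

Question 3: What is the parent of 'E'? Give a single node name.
Answer: B

Derivation:
Scan adjacency: E appears as child of B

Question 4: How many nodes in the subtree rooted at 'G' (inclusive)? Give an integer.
Subtree rooted at G contains: D, G
Count = 2

Answer: 2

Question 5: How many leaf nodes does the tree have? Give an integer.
Leaves (nodes with no children): A, D, E

Answer: 3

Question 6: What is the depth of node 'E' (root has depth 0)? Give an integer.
Answer: 2

Derivation:
Path from root to E: C -> B -> E
Depth = number of edges = 2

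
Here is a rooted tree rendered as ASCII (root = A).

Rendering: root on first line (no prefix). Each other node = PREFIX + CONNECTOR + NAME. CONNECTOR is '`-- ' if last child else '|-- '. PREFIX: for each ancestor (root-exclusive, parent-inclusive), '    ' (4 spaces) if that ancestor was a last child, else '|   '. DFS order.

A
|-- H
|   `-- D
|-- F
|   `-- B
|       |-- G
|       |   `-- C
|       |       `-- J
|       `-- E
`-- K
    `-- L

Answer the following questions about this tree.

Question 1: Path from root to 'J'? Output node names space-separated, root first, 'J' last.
Answer: A F B G C J

Derivation:
Walk down from root: A -> F -> B -> G -> C -> J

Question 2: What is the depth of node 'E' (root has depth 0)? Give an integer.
Path from root to E: A -> F -> B -> E
Depth = number of edges = 3

Answer: 3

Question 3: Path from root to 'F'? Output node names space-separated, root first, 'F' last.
Answer: A F

Derivation:
Walk down from root: A -> F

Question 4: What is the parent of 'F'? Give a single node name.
Scan adjacency: F appears as child of A

Answer: A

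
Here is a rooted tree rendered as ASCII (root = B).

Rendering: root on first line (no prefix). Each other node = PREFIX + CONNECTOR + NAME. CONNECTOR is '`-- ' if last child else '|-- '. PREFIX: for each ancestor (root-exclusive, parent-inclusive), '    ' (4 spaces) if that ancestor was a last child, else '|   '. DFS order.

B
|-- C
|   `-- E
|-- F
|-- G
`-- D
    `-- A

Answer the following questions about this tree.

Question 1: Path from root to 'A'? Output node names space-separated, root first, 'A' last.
Answer: B D A

Derivation:
Walk down from root: B -> D -> A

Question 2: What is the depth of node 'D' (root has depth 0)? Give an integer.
Path from root to D: B -> D
Depth = number of edges = 1

Answer: 1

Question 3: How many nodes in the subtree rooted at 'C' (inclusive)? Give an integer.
Answer: 2

Derivation:
Subtree rooted at C contains: C, E
Count = 2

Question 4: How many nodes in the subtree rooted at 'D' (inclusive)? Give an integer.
Answer: 2

Derivation:
Subtree rooted at D contains: A, D
Count = 2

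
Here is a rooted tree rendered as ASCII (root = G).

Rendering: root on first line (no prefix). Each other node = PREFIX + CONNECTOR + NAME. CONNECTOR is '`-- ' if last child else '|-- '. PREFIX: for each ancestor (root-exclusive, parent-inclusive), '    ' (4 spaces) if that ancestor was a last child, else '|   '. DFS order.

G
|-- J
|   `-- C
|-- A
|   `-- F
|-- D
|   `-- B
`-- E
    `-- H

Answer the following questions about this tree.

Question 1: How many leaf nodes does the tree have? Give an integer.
Answer: 4

Derivation:
Leaves (nodes with no children): B, C, F, H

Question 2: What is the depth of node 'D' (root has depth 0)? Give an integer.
Path from root to D: G -> D
Depth = number of edges = 1

Answer: 1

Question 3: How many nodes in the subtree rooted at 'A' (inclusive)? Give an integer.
Subtree rooted at A contains: A, F
Count = 2

Answer: 2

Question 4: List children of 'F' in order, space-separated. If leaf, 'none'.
Node F's children (from adjacency): (leaf)

Answer: none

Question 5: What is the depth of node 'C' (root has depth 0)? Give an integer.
Path from root to C: G -> J -> C
Depth = number of edges = 2

Answer: 2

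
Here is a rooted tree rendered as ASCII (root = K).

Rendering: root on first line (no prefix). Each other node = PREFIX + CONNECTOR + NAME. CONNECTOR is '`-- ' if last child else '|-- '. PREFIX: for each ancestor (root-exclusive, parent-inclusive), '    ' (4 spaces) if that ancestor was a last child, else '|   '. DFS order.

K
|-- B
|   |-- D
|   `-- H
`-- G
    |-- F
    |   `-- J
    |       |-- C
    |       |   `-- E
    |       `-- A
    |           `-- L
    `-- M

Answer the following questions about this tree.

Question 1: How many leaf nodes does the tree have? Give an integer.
Leaves (nodes with no children): D, E, H, L, M

Answer: 5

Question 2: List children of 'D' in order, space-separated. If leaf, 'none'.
Node D's children (from adjacency): (leaf)

Answer: none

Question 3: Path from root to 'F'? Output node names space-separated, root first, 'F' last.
Walk down from root: K -> G -> F

Answer: K G F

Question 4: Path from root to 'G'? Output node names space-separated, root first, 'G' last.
Walk down from root: K -> G

Answer: K G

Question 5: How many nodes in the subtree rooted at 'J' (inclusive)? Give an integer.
Subtree rooted at J contains: A, C, E, J, L
Count = 5

Answer: 5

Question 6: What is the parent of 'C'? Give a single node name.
Answer: J

Derivation:
Scan adjacency: C appears as child of J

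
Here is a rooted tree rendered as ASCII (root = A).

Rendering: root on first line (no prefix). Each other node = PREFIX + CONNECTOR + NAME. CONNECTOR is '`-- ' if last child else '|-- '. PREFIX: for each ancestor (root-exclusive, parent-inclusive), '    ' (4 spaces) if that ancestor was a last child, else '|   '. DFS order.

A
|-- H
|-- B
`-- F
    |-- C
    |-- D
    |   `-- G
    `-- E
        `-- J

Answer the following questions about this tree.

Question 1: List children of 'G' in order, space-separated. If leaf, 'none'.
Node G's children (from adjacency): (leaf)

Answer: none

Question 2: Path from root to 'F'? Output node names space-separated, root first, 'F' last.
Answer: A F

Derivation:
Walk down from root: A -> F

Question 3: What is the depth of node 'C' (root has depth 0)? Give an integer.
Answer: 2

Derivation:
Path from root to C: A -> F -> C
Depth = number of edges = 2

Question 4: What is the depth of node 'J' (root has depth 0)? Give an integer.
Path from root to J: A -> F -> E -> J
Depth = number of edges = 3

Answer: 3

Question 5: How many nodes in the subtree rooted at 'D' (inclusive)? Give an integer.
Subtree rooted at D contains: D, G
Count = 2

Answer: 2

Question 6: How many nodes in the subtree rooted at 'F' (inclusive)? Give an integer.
Answer: 6

Derivation:
Subtree rooted at F contains: C, D, E, F, G, J
Count = 6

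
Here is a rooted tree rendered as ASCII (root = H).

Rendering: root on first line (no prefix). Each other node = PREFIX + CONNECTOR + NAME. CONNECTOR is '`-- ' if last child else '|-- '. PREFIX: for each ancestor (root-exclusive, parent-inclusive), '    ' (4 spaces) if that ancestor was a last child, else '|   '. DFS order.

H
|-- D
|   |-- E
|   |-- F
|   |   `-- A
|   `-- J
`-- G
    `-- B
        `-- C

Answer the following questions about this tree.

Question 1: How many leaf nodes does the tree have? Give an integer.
Answer: 4

Derivation:
Leaves (nodes with no children): A, C, E, J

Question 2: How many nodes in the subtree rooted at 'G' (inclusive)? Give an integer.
Answer: 3

Derivation:
Subtree rooted at G contains: B, C, G
Count = 3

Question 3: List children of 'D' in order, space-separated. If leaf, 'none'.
Answer: E F J

Derivation:
Node D's children (from adjacency): E, F, J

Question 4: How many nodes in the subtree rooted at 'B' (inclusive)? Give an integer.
Answer: 2

Derivation:
Subtree rooted at B contains: B, C
Count = 2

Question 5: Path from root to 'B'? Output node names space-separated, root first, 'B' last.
Answer: H G B

Derivation:
Walk down from root: H -> G -> B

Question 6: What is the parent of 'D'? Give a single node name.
Scan adjacency: D appears as child of H

Answer: H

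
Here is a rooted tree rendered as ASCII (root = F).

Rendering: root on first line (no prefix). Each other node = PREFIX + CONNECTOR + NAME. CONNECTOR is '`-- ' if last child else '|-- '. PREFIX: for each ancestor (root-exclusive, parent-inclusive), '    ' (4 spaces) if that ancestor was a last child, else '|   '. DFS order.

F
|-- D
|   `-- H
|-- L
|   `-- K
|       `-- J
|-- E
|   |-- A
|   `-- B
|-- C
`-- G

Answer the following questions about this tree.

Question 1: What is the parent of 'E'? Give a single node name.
Answer: F

Derivation:
Scan adjacency: E appears as child of F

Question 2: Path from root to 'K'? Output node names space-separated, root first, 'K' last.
Answer: F L K

Derivation:
Walk down from root: F -> L -> K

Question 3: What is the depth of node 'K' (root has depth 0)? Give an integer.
Answer: 2

Derivation:
Path from root to K: F -> L -> K
Depth = number of edges = 2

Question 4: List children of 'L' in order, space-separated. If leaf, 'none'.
Answer: K

Derivation:
Node L's children (from adjacency): K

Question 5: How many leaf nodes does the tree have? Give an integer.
Answer: 6

Derivation:
Leaves (nodes with no children): A, B, C, G, H, J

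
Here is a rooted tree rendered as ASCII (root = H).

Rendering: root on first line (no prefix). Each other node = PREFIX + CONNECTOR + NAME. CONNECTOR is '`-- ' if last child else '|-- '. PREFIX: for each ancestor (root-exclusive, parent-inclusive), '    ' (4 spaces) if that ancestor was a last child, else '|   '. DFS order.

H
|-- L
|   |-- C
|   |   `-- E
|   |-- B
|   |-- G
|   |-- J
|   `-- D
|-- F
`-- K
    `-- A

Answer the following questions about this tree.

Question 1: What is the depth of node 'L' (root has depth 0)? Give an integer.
Answer: 1

Derivation:
Path from root to L: H -> L
Depth = number of edges = 1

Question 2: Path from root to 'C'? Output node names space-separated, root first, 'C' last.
Answer: H L C

Derivation:
Walk down from root: H -> L -> C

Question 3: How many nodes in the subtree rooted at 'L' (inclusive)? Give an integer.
Subtree rooted at L contains: B, C, D, E, G, J, L
Count = 7

Answer: 7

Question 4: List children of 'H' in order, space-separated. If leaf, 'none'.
Node H's children (from adjacency): L, F, K

Answer: L F K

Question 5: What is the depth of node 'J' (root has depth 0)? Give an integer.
Path from root to J: H -> L -> J
Depth = number of edges = 2

Answer: 2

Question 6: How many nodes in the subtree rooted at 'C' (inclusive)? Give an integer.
Answer: 2

Derivation:
Subtree rooted at C contains: C, E
Count = 2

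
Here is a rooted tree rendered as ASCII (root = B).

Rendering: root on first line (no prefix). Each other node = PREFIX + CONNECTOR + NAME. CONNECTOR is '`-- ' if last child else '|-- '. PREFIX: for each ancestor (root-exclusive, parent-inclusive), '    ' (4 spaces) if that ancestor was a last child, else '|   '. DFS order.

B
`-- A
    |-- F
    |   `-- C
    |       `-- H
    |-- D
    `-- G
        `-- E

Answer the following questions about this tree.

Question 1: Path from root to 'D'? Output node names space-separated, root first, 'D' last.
Walk down from root: B -> A -> D

Answer: B A D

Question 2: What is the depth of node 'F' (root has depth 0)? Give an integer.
Path from root to F: B -> A -> F
Depth = number of edges = 2

Answer: 2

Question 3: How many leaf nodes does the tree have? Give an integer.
Answer: 3

Derivation:
Leaves (nodes with no children): D, E, H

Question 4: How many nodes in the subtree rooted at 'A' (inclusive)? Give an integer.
Subtree rooted at A contains: A, C, D, E, F, G, H
Count = 7

Answer: 7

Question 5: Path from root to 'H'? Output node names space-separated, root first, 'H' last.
Answer: B A F C H

Derivation:
Walk down from root: B -> A -> F -> C -> H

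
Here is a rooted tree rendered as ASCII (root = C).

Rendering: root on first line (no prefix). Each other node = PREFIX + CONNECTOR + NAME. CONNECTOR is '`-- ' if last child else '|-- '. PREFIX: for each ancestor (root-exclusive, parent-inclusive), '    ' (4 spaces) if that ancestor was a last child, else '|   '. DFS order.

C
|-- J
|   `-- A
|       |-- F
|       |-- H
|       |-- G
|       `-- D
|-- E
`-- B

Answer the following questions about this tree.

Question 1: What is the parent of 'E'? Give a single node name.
Answer: C

Derivation:
Scan adjacency: E appears as child of C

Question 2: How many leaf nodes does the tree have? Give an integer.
Leaves (nodes with no children): B, D, E, F, G, H

Answer: 6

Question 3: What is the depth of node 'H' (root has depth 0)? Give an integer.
Path from root to H: C -> J -> A -> H
Depth = number of edges = 3

Answer: 3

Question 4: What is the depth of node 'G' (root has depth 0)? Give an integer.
Answer: 3

Derivation:
Path from root to G: C -> J -> A -> G
Depth = number of edges = 3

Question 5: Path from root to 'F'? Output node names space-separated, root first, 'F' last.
Walk down from root: C -> J -> A -> F

Answer: C J A F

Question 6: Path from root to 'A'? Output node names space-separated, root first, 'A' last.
Walk down from root: C -> J -> A

Answer: C J A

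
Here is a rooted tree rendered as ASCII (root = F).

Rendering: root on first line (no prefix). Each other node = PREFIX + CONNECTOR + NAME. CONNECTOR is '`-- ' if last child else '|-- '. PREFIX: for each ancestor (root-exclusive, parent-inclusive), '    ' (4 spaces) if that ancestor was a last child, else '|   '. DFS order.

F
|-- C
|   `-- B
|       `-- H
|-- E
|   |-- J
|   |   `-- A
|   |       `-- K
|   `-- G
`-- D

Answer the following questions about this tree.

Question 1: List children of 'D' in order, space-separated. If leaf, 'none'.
Answer: none

Derivation:
Node D's children (from adjacency): (leaf)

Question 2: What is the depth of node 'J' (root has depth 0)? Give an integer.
Path from root to J: F -> E -> J
Depth = number of edges = 2

Answer: 2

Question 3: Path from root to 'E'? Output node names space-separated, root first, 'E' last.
Answer: F E

Derivation:
Walk down from root: F -> E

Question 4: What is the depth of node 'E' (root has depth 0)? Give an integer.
Path from root to E: F -> E
Depth = number of edges = 1

Answer: 1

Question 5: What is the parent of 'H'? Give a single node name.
Answer: B

Derivation:
Scan adjacency: H appears as child of B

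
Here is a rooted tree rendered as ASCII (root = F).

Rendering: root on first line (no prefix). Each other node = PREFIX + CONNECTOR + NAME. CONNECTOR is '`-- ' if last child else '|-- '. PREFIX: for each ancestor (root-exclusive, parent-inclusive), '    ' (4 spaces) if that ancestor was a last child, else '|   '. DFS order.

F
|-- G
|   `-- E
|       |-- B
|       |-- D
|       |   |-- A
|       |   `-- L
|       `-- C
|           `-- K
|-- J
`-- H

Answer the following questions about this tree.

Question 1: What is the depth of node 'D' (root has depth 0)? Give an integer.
Answer: 3

Derivation:
Path from root to D: F -> G -> E -> D
Depth = number of edges = 3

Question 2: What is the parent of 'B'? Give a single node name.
Answer: E

Derivation:
Scan adjacency: B appears as child of E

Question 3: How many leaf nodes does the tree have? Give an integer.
Answer: 6

Derivation:
Leaves (nodes with no children): A, B, H, J, K, L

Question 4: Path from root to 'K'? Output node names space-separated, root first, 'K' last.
Walk down from root: F -> G -> E -> C -> K

Answer: F G E C K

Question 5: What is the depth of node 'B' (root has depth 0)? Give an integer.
Answer: 3

Derivation:
Path from root to B: F -> G -> E -> B
Depth = number of edges = 3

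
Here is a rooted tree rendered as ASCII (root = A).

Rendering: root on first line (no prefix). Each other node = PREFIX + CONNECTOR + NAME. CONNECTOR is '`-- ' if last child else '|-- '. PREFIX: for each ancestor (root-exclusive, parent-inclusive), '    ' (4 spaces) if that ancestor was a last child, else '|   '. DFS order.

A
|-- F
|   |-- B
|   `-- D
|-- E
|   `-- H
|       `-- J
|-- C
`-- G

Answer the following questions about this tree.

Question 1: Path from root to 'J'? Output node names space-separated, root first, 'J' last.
Answer: A E H J

Derivation:
Walk down from root: A -> E -> H -> J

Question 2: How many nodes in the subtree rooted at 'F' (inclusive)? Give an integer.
Answer: 3

Derivation:
Subtree rooted at F contains: B, D, F
Count = 3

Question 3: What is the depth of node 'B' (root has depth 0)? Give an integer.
Path from root to B: A -> F -> B
Depth = number of edges = 2

Answer: 2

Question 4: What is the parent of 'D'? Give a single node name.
Answer: F

Derivation:
Scan adjacency: D appears as child of F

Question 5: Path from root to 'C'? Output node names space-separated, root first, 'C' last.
Answer: A C

Derivation:
Walk down from root: A -> C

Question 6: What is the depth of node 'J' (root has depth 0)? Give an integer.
Path from root to J: A -> E -> H -> J
Depth = number of edges = 3

Answer: 3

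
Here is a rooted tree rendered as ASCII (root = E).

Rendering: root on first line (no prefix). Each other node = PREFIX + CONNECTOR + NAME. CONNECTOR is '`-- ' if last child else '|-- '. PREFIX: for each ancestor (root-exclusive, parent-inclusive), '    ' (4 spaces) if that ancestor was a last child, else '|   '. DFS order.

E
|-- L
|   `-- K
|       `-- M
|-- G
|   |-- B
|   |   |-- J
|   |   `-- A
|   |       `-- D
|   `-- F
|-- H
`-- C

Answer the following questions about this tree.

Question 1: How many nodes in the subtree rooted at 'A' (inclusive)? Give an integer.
Subtree rooted at A contains: A, D
Count = 2

Answer: 2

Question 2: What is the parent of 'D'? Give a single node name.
Answer: A

Derivation:
Scan adjacency: D appears as child of A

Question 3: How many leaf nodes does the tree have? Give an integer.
Answer: 6

Derivation:
Leaves (nodes with no children): C, D, F, H, J, M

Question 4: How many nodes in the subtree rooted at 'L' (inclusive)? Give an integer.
Subtree rooted at L contains: K, L, M
Count = 3

Answer: 3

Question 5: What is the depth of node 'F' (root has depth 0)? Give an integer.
Path from root to F: E -> G -> F
Depth = number of edges = 2

Answer: 2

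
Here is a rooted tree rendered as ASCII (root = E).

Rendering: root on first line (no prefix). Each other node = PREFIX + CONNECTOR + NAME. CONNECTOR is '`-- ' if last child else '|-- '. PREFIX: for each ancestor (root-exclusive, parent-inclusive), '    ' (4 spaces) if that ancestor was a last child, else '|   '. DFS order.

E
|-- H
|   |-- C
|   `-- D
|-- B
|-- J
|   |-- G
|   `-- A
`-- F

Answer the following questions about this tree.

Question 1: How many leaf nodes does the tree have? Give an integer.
Answer: 6

Derivation:
Leaves (nodes with no children): A, B, C, D, F, G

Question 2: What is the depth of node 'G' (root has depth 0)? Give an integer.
Path from root to G: E -> J -> G
Depth = number of edges = 2

Answer: 2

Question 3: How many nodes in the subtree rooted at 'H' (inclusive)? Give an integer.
Subtree rooted at H contains: C, D, H
Count = 3

Answer: 3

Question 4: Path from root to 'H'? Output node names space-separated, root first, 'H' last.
Answer: E H

Derivation:
Walk down from root: E -> H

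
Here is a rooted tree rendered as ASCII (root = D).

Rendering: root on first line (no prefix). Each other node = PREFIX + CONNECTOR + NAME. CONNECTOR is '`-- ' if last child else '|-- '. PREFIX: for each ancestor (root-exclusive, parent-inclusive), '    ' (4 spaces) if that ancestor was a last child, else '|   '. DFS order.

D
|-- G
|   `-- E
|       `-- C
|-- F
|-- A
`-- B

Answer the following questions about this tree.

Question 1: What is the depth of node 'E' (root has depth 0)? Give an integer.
Answer: 2

Derivation:
Path from root to E: D -> G -> E
Depth = number of edges = 2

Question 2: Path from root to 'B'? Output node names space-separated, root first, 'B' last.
Answer: D B

Derivation:
Walk down from root: D -> B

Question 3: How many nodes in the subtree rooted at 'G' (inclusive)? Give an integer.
Answer: 3

Derivation:
Subtree rooted at G contains: C, E, G
Count = 3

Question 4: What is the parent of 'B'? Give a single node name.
Scan adjacency: B appears as child of D

Answer: D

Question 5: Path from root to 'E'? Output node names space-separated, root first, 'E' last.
Walk down from root: D -> G -> E

Answer: D G E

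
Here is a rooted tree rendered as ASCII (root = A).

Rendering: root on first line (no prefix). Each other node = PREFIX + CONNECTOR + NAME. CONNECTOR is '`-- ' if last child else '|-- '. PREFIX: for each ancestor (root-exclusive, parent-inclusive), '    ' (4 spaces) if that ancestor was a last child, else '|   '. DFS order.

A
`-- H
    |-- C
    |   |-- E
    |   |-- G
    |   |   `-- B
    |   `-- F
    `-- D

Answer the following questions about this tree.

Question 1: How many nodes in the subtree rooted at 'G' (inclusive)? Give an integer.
Answer: 2

Derivation:
Subtree rooted at G contains: B, G
Count = 2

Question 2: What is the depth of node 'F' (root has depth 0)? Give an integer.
Answer: 3

Derivation:
Path from root to F: A -> H -> C -> F
Depth = number of edges = 3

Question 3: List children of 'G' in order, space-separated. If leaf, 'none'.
Node G's children (from adjacency): B

Answer: B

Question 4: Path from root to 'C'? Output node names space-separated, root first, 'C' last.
Walk down from root: A -> H -> C

Answer: A H C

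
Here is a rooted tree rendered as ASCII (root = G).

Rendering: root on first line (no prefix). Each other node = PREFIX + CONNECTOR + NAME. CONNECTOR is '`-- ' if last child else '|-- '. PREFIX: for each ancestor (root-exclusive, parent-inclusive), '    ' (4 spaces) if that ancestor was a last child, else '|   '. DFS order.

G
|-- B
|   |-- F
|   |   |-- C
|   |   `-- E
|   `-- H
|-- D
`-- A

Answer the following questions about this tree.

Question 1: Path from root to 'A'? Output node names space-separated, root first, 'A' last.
Walk down from root: G -> A

Answer: G A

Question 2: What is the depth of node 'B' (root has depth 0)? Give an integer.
Path from root to B: G -> B
Depth = number of edges = 1

Answer: 1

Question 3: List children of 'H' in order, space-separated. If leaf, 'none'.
Node H's children (from adjacency): (leaf)

Answer: none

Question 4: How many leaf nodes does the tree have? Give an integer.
Answer: 5

Derivation:
Leaves (nodes with no children): A, C, D, E, H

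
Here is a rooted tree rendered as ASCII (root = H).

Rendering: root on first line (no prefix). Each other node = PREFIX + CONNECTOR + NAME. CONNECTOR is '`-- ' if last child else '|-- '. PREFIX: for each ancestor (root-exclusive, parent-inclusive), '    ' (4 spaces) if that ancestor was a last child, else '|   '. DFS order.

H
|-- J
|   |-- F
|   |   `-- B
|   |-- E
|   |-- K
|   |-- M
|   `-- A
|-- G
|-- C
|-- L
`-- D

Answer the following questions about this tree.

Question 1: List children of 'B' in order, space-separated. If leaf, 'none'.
Answer: none

Derivation:
Node B's children (from adjacency): (leaf)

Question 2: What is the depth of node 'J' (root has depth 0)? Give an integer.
Answer: 1

Derivation:
Path from root to J: H -> J
Depth = number of edges = 1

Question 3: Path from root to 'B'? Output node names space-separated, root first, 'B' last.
Answer: H J F B

Derivation:
Walk down from root: H -> J -> F -> B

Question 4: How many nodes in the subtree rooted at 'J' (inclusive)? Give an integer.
Answer: 7

Derivation:
Subtree rooted at J contains: A, B, E, F, J, K, M
Count = 7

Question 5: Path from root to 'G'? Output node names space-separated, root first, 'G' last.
Walk down from root: H -> G

Answer: H G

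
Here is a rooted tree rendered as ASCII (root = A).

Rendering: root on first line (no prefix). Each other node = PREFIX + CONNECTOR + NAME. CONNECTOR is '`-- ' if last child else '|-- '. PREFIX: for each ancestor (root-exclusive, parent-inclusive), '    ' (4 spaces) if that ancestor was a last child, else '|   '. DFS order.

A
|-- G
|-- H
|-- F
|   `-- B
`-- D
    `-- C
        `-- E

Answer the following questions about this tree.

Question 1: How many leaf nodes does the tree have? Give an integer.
Leaves (nodes with no children): B, E, G, H

Answer: 4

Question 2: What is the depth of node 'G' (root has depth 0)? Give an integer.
Answer: 1

Derivation:
Path from root to G: A -> G
Depth = number of edges = 1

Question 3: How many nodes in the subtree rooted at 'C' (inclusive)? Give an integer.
Subtree rooted at C contains: C, E
Count = 2

Answer: 2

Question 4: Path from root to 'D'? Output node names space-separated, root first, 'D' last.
Answer: A D

Derivation:
Walk down from root: A -> D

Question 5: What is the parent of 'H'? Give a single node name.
Answer: A

Derivation:
Scan adjacency: H appears as child of A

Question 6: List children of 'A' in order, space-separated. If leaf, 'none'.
Node A's children (from adjacency): G, H, F, D

Answer: G H F D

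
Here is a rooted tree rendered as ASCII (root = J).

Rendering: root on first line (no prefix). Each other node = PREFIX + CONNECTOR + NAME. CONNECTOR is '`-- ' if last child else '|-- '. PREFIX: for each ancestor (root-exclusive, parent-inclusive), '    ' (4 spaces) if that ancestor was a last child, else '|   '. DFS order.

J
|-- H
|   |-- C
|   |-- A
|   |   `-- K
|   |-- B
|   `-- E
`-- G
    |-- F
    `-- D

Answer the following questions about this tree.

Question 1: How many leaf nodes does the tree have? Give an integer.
Leaves (nodes with no children): B, C, D, E, F, K

Answer: 6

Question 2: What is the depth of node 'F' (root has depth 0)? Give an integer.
Answer: 2

Derivation:
Path from root to F: J -> G -> F
Depth = number of edges = 2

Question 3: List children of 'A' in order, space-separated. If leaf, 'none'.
Node A's children (from adjacency): K

Answer: K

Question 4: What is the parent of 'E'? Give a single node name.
Scan adjacency: E appears as child of H

Answer: H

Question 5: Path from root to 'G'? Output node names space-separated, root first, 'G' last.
Walk down from root: J -> G

Answer: J G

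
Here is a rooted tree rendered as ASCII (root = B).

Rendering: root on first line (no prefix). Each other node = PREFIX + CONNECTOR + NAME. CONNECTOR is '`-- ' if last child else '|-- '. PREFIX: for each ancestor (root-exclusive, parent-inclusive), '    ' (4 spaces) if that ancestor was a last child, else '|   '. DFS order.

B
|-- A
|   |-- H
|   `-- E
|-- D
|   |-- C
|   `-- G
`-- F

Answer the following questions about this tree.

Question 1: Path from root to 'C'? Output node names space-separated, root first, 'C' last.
Answer: B D C

Derivation:
Walk down from root: B -> D -> C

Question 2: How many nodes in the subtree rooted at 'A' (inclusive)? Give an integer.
Subtree rooted at A contains: A, E, H
Count = 3

Answer: 3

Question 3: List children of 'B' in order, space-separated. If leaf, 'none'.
Node B's children (from adjacency): A, D, F

Answer: A D F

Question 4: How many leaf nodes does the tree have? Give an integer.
Leaves (nodes with no children): C, E, F, G, H

Answer: 5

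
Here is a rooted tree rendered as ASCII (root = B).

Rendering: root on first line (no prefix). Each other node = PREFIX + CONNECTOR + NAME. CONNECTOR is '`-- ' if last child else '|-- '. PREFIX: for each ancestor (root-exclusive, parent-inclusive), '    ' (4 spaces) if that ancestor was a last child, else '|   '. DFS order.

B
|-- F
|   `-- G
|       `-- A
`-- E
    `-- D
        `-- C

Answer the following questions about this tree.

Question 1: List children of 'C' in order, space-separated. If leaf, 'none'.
Node C's children (from adjacency): (leaf)

Answer: none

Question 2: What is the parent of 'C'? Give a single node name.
Scan adjacency: C appears as child of D

Answer: D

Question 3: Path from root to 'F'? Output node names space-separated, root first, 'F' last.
Answer: B F

Derivation:
Walk down from root: B -> F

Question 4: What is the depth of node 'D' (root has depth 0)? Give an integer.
Answer: 2

Derivation:
Path from root to D: B -> E -> D
Depth = number of edges = 2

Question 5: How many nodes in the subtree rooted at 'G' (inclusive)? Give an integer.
Answer: 2

Derivation:
Subtree rooted at G contains: A, G
Count = 2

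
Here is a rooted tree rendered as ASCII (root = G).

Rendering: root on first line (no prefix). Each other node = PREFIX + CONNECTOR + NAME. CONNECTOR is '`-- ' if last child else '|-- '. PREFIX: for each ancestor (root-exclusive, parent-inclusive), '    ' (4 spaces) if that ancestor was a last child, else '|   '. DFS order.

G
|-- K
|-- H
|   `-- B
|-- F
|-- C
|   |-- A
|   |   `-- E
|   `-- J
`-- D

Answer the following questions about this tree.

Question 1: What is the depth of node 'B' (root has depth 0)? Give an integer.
Answer: 2

Derivation:
Path from root to B: G -> H -> B
Depth = number of edges = 2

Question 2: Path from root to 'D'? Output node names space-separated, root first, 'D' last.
Answer: G D

Derivation:
Walk down from root: G -> D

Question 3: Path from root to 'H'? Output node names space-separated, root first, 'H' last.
Walk down from root: G -> H

Answer: G H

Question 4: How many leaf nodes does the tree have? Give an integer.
Answer: 6

Derivation:
Leaves (nodes with no children): B, D, E, F, J, K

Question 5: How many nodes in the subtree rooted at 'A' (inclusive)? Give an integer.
Subtree rooted at A contains: A, E
Count = 2

Answer: 2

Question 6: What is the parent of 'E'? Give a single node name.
Scan adjacency: E appears as child of A

Answer: A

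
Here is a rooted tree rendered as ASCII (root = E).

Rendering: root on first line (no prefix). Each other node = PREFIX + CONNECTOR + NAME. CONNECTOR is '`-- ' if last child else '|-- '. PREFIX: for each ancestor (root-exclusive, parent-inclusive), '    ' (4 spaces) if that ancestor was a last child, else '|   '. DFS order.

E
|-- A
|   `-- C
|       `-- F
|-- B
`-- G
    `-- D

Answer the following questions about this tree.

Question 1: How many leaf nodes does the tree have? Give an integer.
Leaves (nodes with no children): B, D, F

Answer: 3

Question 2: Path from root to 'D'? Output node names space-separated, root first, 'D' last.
Walk down from root: E -> G -> D

Answer: E G D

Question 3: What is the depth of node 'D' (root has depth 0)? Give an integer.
Path from root to D: E -> G -> D
Depth = number of edges = 2

Answer: 2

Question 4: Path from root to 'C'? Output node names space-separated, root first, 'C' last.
Walk down from root: E -> A -> C

Answer: E A C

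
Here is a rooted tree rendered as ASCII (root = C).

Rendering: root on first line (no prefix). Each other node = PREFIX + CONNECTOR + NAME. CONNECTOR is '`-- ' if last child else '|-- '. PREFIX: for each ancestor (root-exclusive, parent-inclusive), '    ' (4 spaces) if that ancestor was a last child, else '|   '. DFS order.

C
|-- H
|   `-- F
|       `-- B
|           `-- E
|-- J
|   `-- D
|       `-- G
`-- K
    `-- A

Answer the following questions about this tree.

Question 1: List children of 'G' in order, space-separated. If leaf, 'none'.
Answer: none

Derivation:
Node G's children (from adjacency): (leaf)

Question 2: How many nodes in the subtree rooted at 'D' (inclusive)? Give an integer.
Subtree rooted at D contains: D, G
Count = 2

Answer: 2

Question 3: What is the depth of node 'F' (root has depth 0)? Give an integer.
Path from root to F: C -> H -> F
Depth = number of edges = 2

Answer: 2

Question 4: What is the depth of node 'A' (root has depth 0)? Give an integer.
Answer: 2

Derivation:
Path from root to A: C -> K -> A
Depth = number of edges = 2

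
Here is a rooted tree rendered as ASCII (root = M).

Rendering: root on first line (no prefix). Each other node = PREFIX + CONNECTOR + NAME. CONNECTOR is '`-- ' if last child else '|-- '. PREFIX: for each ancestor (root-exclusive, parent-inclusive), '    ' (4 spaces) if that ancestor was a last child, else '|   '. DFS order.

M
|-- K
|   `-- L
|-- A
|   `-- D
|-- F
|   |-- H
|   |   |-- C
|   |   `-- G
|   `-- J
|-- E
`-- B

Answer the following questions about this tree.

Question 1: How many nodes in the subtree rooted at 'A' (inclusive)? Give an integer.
Subtree rooted at A contains: A, D
Count = 2

Answer: 2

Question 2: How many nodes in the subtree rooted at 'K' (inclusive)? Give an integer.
Subtree rooted at K contains: K, L
Count = 2

Answer: 2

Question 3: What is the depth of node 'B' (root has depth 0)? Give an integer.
Path from root to B: M -> B
Depth = number of edges = 1

Answer: 1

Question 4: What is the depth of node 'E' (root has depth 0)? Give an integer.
Answer: 1

Derivation:
Path from root to E: M -> E
Depth = number of edges = 1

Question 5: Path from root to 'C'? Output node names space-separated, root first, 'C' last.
Walk down from root: M -> F -> H -> C

Answer: M F H C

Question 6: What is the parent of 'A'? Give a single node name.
Scan adjacency: A appears as child of M

Answer: M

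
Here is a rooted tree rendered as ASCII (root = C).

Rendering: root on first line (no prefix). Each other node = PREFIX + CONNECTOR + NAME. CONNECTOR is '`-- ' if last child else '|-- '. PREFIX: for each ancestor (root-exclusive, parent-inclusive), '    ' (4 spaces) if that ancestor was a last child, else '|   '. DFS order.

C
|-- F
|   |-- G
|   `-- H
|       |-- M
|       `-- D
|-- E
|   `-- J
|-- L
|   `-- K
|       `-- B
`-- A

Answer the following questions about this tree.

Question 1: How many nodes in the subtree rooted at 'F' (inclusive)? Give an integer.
Answer: 5

Derivation:
Subtree rooted at F contains: D, F, G, H, M
Count = 5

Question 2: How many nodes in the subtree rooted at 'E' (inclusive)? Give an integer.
Answer: 2

Derivation:
Subtree rooted at E contains: E, J
Count = 2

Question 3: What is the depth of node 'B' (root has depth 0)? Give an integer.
Path from root to B: C -> L -> K -> B
Depth = number of edges = 3

Answer: 3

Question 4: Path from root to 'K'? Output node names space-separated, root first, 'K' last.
Answer: C L K

Derivation:
Walk down from root: C -> L -> K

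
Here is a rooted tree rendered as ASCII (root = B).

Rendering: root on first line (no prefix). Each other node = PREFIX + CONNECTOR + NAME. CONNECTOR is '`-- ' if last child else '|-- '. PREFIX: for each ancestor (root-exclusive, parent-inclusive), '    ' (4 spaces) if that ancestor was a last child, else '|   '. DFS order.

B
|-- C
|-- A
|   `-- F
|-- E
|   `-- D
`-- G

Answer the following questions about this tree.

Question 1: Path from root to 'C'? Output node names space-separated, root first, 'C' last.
Answer: B C

Derivation:
Walk down from root: B -> C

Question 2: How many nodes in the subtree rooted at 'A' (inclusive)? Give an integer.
Answer: 2

Derivation:
Subtree rooted at A contains: A, F
Count = 2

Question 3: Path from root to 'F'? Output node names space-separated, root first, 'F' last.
Walk down from root: B -> A -> F

Answer: B A F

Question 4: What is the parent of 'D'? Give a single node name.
Answer: E

Derivation:
Scan adjacency: D appears as child of E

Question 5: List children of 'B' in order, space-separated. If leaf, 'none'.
Answer: C A E G

Derivation:
Node B's children (from adjacency): C, A, E, G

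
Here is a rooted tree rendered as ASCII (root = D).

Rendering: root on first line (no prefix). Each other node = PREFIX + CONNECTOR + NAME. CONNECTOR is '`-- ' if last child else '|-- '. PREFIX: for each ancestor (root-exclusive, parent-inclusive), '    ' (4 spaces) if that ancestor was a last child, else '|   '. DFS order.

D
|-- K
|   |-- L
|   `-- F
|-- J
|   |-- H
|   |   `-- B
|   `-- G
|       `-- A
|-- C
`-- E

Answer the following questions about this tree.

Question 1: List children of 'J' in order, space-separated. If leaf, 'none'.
Answer: H G

Derivation:
Node J's children (from adjacency): H, G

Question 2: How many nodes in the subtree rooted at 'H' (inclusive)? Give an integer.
Subtree rooted at H contains: B, H
Count = 2

Answer: 2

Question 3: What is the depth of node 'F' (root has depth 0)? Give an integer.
Answer: 2

Derivation:
Path from root to F: D -> K -> F
Depth = number of edges = 2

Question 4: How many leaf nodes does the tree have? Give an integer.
Answer: 6

Derivation:
Leaves (nodes with no children): A, B, C, E, F, L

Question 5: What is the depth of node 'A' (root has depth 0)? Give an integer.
Path from root to A: D -> J -> G -> A
Depth = number of edges = 3

Answer: 3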